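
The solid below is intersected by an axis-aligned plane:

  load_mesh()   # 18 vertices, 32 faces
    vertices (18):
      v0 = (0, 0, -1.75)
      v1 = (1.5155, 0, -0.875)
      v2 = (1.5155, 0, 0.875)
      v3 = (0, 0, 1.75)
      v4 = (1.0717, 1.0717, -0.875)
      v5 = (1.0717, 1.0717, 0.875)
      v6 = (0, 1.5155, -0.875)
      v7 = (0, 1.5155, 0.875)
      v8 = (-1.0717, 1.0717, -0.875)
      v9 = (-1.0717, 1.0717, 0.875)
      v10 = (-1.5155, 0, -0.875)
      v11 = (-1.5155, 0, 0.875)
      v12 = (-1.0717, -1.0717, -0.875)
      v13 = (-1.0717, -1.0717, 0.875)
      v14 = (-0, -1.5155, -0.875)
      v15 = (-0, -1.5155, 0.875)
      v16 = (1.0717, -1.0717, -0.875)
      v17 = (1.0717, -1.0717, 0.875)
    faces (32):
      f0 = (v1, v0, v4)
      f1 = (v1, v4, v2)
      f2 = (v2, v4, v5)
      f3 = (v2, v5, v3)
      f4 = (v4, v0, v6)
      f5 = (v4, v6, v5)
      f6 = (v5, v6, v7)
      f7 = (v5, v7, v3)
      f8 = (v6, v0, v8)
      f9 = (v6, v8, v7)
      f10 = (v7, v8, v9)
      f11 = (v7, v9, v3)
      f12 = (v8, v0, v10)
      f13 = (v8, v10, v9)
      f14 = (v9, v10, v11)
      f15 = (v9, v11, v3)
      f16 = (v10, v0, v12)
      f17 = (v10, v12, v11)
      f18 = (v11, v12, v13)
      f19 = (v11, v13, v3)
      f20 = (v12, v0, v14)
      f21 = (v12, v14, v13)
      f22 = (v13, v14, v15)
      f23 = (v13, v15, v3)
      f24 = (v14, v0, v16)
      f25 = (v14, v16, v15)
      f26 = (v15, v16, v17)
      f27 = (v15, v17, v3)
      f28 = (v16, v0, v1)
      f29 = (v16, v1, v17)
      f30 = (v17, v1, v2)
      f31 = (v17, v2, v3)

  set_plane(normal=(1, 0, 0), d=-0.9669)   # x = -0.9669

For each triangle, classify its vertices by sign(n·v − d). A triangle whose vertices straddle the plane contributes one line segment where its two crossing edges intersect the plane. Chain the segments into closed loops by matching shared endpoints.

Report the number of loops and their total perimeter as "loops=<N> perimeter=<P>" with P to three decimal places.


Straddling triangles (12 of 32):
  (v6,v0,v8) [++-] → (-0.9669, 0.9669, -0.960565)–(-0.9669, 1.1151, -0.875)  len=0.1711
  (v6,v8,v7) [+-+] → (-0.9669, 1.1151, -0.875)–(-0.9669, 1.1151, -0.70387)  len=0.1711
  (v7,v8,v9) [+--] → (-0.9669, 1.1151, -0.70387)–(-0.9669, 1.1151, 0.875)  len=1.5789
  (v7,v9,v3) [+-+] → (-0.9669, 1.1151, 0.875)–(-0.9669, 0.9669, 0.960565)  len=0.1711
  (v8,v0,v10) [-+-] → (-0.9669, 0.9669, -0.960565)–(-0.9669, 0, -1.19174)  len=0.9942
  (v9,v11,v3) [--+] → (-0.9669, 0, 1.19174)–(-0.9669, 0.9669, 0.960565)  len=0.9942
  (v10,v0,v12) [-+-] → (-0.9669, 0, -1.19174)–(-0.9669, -0.9669, -0.960565)  len=0.9942
  (v11,v13,v3) [--+] → (-0.9669, -0.9669, 0.960565)–(-0.9669, 0, 1.19174)  len=0.9942
  (v12,v0,v14) [-++] → (-0.9669, -0.9669, -0.960565)–(-0.9669, -1.1151, -0.875)  len=0.1711
  (v12,v14,v13) [-+-] → (-0.9669, -1.1151, -0.875)–(-0.9669, -1.1151, 0.70387)  len=1.5789
  (v13,v14,v15) [-++] → (-0.9669, -1.1151, 0.70387)–(-0.9669, -1.1151, 0.875)  len=0.1711
  (v13,v15,v3) [-++] → (-0.9669, -1.1151, 0.875)–(-0.9669, -0.9669, 0.960565)  len=0.1711

Chained into 1 loop(s):
  loop 1: 12 segments, perimeter = 8.1611
Total perimeter = 8.161

loops=1 perimeter=8.161


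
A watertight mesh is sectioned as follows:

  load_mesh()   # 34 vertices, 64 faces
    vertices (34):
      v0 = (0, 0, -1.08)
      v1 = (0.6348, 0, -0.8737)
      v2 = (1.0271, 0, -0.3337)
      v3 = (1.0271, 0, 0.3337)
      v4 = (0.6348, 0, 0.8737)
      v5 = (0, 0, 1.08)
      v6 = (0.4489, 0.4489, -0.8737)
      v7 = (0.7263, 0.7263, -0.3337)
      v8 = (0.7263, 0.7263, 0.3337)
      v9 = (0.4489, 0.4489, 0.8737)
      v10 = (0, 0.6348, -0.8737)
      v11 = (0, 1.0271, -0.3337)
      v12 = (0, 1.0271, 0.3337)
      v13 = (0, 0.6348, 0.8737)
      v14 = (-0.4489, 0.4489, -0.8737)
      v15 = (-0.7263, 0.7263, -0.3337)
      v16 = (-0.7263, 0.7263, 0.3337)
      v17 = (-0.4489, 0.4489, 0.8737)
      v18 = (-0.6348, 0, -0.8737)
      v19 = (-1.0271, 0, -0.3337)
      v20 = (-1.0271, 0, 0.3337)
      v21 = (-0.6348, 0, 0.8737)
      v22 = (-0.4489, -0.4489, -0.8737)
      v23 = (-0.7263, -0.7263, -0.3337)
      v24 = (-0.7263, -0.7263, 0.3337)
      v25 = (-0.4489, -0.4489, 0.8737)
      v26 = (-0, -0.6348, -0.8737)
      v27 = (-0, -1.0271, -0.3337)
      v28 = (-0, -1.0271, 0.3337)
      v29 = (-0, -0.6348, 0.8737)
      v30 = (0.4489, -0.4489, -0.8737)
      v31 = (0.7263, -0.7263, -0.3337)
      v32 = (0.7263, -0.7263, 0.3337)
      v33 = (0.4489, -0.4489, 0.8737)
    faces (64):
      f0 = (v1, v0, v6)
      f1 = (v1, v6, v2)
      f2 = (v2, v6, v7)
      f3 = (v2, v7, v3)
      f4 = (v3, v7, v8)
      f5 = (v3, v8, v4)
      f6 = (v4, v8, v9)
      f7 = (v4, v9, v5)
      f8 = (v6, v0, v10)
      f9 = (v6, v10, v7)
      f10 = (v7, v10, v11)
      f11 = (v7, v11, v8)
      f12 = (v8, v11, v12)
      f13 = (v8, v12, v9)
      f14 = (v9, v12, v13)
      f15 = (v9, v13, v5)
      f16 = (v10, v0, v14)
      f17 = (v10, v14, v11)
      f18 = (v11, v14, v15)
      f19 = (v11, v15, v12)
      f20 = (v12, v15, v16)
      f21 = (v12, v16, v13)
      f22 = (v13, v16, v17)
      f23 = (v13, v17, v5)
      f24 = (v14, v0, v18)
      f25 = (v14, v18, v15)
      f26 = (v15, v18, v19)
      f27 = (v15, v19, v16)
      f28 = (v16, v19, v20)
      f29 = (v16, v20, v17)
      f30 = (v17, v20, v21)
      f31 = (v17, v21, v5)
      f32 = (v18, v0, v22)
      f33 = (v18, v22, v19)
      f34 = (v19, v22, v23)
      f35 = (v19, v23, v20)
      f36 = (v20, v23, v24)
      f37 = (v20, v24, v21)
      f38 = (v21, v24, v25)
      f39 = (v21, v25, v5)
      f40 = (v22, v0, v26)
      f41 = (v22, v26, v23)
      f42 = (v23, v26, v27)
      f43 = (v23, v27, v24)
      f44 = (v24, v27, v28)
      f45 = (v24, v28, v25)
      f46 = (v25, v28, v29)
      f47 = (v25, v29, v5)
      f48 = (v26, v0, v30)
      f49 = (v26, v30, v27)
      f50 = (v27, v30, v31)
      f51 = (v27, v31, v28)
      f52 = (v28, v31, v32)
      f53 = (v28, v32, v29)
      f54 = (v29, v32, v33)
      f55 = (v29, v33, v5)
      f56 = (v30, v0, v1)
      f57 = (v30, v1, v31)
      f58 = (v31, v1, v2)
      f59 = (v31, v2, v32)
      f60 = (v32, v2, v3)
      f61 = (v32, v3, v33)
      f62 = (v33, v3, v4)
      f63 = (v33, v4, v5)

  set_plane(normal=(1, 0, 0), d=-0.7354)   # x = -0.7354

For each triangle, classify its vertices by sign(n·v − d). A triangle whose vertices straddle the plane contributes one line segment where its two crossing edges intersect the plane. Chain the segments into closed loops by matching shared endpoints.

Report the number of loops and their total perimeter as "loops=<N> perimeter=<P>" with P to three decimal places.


Straddling triangles (10 of 64):
  (v15,v18,v19) [++-] → (-0.7354, 0, -0.735224)–(-0.7354, 0.704327, -0.3337)  len=0.8107
  (v15,v19,v16) [+-+] → (-0.7354, 0.704327, -0.3337)–(-0.7354, 0.704327, 0.313509)  len=0.6472
  (v16,v19,v20) [+--] → (-0.7354, 0.704327, 0.313509)–(-0.7354, 0.704327, 0.3337)  len=0.0202
  (v16,v20,v17) [+-+] → (-0.7354, 0.704327, 0.3337)–(-0.7354, 0.226469, 0.606128)  len=0.5501
  (v17,v20,v21) [+-+] → (-0.7354, 0.226469, 0.606128)–(-0.7354, 0, 0.735224)  len=0.2607
  (v18,v22,v19) [++-] → (-0.7354, -0.226469, -0.606128)–(-0.7354, 0, -0.735224)  len=0.2607
  (v19,v22,v23) [-++] → (-0.7354, -0.226469, -0.606128)–(-0.7354, -0.704327, -0.3337)  len=0.5501
  (v19,v23,v20) [-+-] → (-0.7354, -0.704327, -0.3337)–(-0.7354, -0.704327, -0.313509)  len=0.0202
  (v20,v23,v24) [-++] → (-0.7354, -0.704327, -0.313509)–(-0.7354, -0.704327, 0.3337)  len=0.6472
  (v20,v24,v21) [-++] → (-0.7354, -0.704327, 0.3337)–(-0.7354, 0, 0.735224)  len=0.8107

Chained into 1 loop(s):
  loop 1: 10 segments, perimeter = 4.5778
Total perimeter = 4.578

loops=1 perimeter=4.578


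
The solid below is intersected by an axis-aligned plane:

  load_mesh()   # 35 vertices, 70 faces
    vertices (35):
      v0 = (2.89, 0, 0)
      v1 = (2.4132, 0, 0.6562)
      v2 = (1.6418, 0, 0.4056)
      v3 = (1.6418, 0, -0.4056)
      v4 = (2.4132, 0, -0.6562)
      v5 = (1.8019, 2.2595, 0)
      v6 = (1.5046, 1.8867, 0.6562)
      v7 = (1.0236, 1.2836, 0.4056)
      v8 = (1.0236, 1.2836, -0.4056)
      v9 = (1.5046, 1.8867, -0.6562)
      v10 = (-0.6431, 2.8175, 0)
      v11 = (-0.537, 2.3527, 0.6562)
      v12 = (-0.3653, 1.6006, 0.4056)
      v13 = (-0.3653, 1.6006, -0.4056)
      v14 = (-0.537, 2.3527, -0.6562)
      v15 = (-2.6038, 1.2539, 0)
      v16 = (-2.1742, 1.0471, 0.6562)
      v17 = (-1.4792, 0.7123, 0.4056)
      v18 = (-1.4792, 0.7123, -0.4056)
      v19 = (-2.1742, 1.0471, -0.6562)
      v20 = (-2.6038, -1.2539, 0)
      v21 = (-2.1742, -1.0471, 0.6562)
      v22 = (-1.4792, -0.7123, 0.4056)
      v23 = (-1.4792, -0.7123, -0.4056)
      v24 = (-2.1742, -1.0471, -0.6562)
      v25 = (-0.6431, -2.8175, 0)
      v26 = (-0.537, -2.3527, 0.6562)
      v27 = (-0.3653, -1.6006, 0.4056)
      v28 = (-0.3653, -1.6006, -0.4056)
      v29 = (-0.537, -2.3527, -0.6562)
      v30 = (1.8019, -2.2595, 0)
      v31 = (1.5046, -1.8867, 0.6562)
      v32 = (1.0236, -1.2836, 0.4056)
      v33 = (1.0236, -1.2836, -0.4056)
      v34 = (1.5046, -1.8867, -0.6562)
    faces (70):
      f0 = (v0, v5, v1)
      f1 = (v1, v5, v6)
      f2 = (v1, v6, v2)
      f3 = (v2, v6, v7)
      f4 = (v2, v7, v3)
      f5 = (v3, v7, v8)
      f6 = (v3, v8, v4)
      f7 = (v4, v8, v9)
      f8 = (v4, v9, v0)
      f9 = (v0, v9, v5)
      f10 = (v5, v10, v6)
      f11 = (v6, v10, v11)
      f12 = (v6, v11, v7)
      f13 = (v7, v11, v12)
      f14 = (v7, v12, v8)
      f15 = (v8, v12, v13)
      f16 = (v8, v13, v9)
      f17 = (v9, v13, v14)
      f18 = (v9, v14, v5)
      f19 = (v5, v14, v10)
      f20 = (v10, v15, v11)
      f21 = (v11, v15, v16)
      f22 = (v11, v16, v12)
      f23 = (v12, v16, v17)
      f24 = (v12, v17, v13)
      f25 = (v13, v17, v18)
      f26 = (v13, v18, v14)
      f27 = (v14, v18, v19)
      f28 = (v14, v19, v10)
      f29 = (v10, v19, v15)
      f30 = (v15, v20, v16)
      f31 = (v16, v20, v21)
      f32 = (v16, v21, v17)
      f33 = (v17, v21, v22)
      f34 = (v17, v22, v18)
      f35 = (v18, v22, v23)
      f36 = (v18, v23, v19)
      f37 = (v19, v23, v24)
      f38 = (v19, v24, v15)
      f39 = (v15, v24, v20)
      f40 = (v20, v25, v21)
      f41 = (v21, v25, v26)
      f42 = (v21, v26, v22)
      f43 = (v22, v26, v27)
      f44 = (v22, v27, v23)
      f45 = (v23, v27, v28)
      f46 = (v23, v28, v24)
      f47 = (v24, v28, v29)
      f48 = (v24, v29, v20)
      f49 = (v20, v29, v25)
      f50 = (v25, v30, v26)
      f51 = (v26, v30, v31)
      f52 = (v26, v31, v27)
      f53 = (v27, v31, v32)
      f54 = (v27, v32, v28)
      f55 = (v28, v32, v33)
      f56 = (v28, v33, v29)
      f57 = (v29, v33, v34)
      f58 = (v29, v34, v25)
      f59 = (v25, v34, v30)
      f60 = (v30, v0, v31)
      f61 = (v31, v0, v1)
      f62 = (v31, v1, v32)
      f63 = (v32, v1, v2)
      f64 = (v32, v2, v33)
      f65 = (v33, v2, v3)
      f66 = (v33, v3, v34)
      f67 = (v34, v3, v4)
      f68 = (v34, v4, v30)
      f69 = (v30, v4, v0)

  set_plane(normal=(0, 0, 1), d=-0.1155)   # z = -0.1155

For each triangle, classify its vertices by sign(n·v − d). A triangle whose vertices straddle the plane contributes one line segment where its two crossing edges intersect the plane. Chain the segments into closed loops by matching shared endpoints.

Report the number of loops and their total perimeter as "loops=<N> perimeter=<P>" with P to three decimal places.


Straddling triangles (28 of 70):
  (v2,v7,v3) [++-] → (1.42072, 0.459039, -0.1155)–(1.6418, 0, -0.1155)  len=0.5095
  (v3,v7,v8) [-+-] → (1.42072, 0.459039, -0.1155)–(1.0236, 1.2836, -0.1155)  len=0.9152
  (v4,v9,v0) [--+] → (2.64615, 0.332085, -0.1155)–(2.80608, 0, -0.1155)  len=0.3686
  (v0,v9,v5) [+-+] → (2.64615, 0.332085, -0.1155)–(1.74957, 2.19388, -0.1155)  len=2.0664
  (v7,v12,v8) [++-] → (0.526904, 1.39697, -0.1155)–(1.0236, 1.2836, -0.1155)  len=0.5095
  (v8,v12,v13) [-+-] → (0.526904, 1.39697, -0.1155)–(-0.3653, 1.6006, -0.1155)  len=0.9151
  (v9,v14,v5) [--+] → (1.39022, 2.2759, -0.1155)–(1.74957, 2.19388, -0.1155)  len=0.3686
  (v5,v14,v10) [+-+] → (1.39022, 2.2759, -0.1155)–(-0.624425, 2.73569, -0.1155)  len=2.0664
  (v12,v17,v13) [++-] → (-0.763651, 1.28293, -0.1155)–(-0.3653, 1.6006, -0.1155)  len=0.5095
  (v13,v17,v18) [-+-] → (-0.763651, 1.28293, -0.1155)–(-1.4792, 0.7123, -0.1155)  len=0.9152
  (v14,v19,v10) [--+] → (-0.912594, 2.50589, -0.1155)–(-0.624425, 2.73569, -0.1155)  len=0.3686
  (v10,v19,v15) [+-+] → (-0.912594, 2.50589, -0.1155)–(-2.52818, 1.2175, -0.1155)  len=2.0664
  (v17,v22,v18) [++-] → (-1.4792, 0.202837, -0.1155)–(-1.4792, 0.7123, -0.1155)  len=0.5095
  (v18,v22,v23) [-+-] → (-1.4792, 0.202837, -0.1155)–(-1.4792, -0.7123, -0.1155)  len=0.9151
  (v19,v24,v15) [--+] → (-2.52818, 0.848893, -0.1155)–(-2.52818, 1.2175, -0.1155)  len=0.3686
  (v15,v24,v20) [+-+] → (-2.52818, 0.848893, -0.1155)–(-2.52818, -1.2175, -0.1155)  len=2.0664
  (v22,v27,v23) [++-] → (-1.08085, -1.02997, -0.1155)–(-1.4792, -0.7123, -0.1155)  len=0.5095
  (v23,v27,v28) [-+-] → (-1.08085, -1.02997, -0.1155)–(-0.3653, -1.6006, -0.1155)  len=0.9152
  (v24,v29,v20) [--+] → (-2.24002, -1.4473, -0.1155)–(-2.52818, -1.2175, -0.1155)  len=0.3686
  (v20,v29,v25) [+-+] → (-2.24002, -1.4473, -0.1155)–(-0.624425, -2.73569, -0.1155)  len=2.0664
  (v27,v32,v28) [++-] → (0.131396, -1.48723, -0.1155)–(-0.3653, -1.6006, -0.1155)  len=0.5095
  (v28,v32,v33) [-+-] → (0.131396, -1.48723, -0.1155)–(1.0236, -1.2836, -0.1155)  len=0.9151
  (v29,v34,v25) [--+] → (-0.265076, -2.65367, -0.1155)–(-0.624425, -2.73569, -0.1155)  len=0.3686
  (v25,v34,v30) [+-+] → (-0.265076, -2.65367, -0.1155)–(1.74957, -2.19388, -0.1155)  len=2.0664
  (v32,v2,v33) [++-] → (1.24468, -0.824561, -0.1155)–(1.0236, -1.2836, -0.1155)  len=0.5095
  (v33,v2,v3) [-+-] → (1.24468, -0.824561, -0.1155)–(1.6418, 0, -0.1155)  len=0.9152
  (v34,v4,v30) [--+] → (1.9095, -1.8618, -0.1155)–(1.74957, -2.19388, -0.1155)  len=0.3686
  (v30,v4,v0) [+-+] → (1.9095, -1.8618, -0.1155)–(2.80608, 0, -0.1155)  len=2.0664

Chained into 2 loop(s):
  loop 1: 14 segments, perimeter = 9.9727
  loop 2: 14 segments, perimeter = 17.0451
Total perimeter = 27.018

loops=2 perimeter=27.018


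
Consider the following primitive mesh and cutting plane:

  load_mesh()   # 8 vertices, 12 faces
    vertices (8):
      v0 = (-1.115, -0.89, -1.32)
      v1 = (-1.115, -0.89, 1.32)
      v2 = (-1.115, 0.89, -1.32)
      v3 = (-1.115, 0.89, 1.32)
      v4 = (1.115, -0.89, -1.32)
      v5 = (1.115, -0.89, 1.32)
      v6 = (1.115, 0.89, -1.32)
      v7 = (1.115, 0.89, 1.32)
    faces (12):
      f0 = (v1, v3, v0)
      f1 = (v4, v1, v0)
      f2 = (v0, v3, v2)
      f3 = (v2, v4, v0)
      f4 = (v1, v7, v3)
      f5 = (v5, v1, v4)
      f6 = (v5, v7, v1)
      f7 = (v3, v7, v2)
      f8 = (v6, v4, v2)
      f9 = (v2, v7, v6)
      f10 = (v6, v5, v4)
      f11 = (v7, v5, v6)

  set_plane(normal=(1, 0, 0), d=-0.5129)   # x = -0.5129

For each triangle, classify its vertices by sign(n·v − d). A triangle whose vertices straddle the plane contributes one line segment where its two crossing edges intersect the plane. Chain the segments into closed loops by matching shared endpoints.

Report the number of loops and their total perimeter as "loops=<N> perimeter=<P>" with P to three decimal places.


Straddling triangles (8 of 12):
  (v4,v1,v0) [+--] → (-0.5129, -0.89, 0.6072)–(-0.5129, -0.89, -1.32)  len=1.9272
  (v2,v4,v0) [-+-] → (-0.5129, 0.4094, -1.32)–(-0.5129, -0.89, -1.32)  len=1.2994
  (v1,v7,v3) [-+-] → (-0.5129, -0.4094, 1.32)–(-0.5129, 0.89, 1.32)  len=1.2994
  (v5,v1,v4) [+-+] → (-0.5129, -0.89, 1.32)–(-0.5129, -0.89, 0.6072)  len=0.7128
  (v5,v7,v1) [++-] → (-0.5129, -0.4094, 1.32)–(-0.5129, -0.89, 1.32)  len=0.4806
  (v3,v7,v2) [-+-] → (-0.5129, 0.89, 1.32)–(-0.5129, 0.89, -0.6072)  len=1.9272
  (v6,v4,v2) [++-] → (-0.5129, 0.4094, -1.32)–(-0.5129, 0.89, -1.32)  len=0.4806
  (v2,v7,v6) [-++] → (-0.5129, 0.89, -0.6072)–(-0.5129, 0.89, -1.32)  len=0.7128

Chained into 1 loop(s):
  loop 1: 8 segments, perimeter = 8.8400
Total perimeter = 8.840

loops=1 perimeter=8.840


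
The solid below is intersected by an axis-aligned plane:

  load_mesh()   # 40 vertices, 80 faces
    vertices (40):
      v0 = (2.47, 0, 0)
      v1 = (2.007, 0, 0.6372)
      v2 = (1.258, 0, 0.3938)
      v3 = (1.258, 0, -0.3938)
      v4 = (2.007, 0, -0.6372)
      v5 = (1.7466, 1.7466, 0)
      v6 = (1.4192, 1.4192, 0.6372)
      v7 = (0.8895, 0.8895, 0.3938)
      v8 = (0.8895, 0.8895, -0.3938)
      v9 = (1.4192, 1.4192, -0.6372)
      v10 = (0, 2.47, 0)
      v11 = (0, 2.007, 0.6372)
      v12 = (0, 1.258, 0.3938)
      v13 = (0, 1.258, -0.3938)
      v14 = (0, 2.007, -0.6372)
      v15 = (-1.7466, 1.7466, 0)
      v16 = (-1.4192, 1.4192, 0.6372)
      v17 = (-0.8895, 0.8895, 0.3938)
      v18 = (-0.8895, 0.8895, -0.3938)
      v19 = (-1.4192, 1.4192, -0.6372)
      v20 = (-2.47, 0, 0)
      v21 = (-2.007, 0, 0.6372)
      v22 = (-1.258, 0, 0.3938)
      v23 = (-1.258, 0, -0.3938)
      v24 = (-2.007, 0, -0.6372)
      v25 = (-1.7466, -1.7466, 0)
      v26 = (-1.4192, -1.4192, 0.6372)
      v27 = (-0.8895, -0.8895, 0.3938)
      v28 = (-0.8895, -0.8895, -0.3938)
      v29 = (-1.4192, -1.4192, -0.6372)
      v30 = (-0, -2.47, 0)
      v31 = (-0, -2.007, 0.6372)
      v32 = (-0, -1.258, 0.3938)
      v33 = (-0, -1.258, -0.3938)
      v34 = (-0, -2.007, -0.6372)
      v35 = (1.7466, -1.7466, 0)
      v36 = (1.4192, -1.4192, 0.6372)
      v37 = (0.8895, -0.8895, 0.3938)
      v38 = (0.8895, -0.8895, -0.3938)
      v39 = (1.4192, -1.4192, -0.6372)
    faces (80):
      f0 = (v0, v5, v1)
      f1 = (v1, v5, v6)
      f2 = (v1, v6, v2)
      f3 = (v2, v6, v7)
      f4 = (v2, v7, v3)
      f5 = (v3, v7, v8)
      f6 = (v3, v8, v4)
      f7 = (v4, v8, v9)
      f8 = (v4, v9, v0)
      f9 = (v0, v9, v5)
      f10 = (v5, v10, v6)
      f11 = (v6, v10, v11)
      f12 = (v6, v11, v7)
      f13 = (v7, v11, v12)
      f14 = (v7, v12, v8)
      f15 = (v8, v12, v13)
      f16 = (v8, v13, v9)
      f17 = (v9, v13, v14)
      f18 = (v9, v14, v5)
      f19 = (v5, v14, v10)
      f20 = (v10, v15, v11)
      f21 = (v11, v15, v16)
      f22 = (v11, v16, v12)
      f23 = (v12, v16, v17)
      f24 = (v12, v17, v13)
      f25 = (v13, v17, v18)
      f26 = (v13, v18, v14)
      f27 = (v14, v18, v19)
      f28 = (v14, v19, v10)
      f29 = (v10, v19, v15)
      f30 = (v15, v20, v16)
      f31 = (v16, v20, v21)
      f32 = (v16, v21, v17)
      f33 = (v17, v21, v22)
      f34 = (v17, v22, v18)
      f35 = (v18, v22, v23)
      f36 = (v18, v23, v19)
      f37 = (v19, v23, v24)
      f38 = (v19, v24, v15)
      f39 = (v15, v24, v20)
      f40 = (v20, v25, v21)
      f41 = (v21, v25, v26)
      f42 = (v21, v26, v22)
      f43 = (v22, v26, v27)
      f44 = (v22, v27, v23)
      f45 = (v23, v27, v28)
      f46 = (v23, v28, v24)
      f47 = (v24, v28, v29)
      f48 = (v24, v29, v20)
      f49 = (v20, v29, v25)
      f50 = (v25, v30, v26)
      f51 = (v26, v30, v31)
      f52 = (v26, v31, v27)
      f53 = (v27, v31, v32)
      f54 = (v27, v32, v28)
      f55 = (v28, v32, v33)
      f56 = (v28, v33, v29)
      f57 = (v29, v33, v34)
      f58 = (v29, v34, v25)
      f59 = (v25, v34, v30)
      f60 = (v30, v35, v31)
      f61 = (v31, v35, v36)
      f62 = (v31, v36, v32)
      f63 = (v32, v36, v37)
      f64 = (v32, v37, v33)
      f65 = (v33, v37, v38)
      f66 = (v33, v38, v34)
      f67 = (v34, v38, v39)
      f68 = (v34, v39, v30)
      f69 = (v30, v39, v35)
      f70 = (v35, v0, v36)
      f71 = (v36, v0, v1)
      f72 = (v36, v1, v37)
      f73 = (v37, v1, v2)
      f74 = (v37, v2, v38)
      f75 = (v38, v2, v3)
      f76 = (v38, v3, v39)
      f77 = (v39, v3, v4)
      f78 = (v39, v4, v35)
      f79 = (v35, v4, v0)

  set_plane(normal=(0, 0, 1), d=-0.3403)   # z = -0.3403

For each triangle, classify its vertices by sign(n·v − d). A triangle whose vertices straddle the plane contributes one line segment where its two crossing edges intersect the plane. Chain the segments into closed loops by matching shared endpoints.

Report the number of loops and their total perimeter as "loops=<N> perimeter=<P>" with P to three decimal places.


loops=2 perimeter=21.312

Straddling triangles (32 of 80):
  (v2,v7,v3) [++-] → (1.23297, 0.0604219, -0.3403)–(1.258, 0, -0.3403)  len=0.0654
  (v3,v7,v8) [-+-] → (1.23297, 0.0604219, -0.3403)–(0.8895, 0.8895, -0.3403)  len=0.8974
  (v4,v9,v0) [--+] → (1.90881, 0.757931, -0.3403)–(2.22273, 0, -0.3403)  len=0.8204
  (v0,v9,v5) [+-+] → (1.90881, 0.757931, -0.3403)–(1.57175, 1.57175, -0.3403)  len=0.8809
  (v7,v12,v8) [++-] → (0.829078, 0.914531, -0.3403)–(0.8895, 0.8895, -0.3403)  len=0.0654
  (v8,v12,v13) [-+-] → (0.829078, 0.914531, -0.3403)–(0, 1.258, -0.3403)  len=0.8974
  (v9,v14,v5) [--+] → (0.813819, 1.88567, -0.3403)–(1.57175, 1.57175, -0.3403)  len=0.8204
  (v5,v14,v10) [+-+] → (0.813819, 1.88567, -0.3403)–(0, 2.22273, -0.3403)  len=0.8809
  (v12,v17,v13) [++-] → (-0.0604219, 1.23297, -0.3403)–(0, 1.258, -0.3403)  len=0.0654
  (v13,v17,v18) [-+-] → (-0.0604219, 1.23297, -0.3403)–(-0.8895, 0.8895, -0.3403)  len=0.8974
  (v14,v19,v10) [--+] → (-0.757931, 1.90881, -0.3403)–(0, 2.22273, -0.3403)  len=0.8204
  (v10,v19,v15) [+-+] → (-0.757931, 1.90881, -0.3403)–(-1.57175, 1.57175, -0.3403)  len=0.8809
  (v17,v22,v18) [++-] → (-0.914531, 0.829078, -0.3403)–(-0.8895, 0.8895, -0.3403)  len=0.0654
  (v18,v22,v23) [-+-] → (-0.914531, 0.829078, -0.3403)–(-1.258, 0, -0.3403)  len=0.8974
  (v19,v24,v15) [--+] → (-1.88567, 0.813819, -0.3403)–(-1.57175, 1.57175, -0.3403)  len=0.8204
  (v15,v24,v20) [+-+] → (-1.88567, 0.813819, -0.3403)–(-2.22273, 0, -0.3403)  len=0.8809
  (v22,v27,v23) [++-] → (-1.23297, -0.0604219, -0.3403)–(-1.258, 0, -0.3403)  len=0.0654
  (v23,v27,v28) [-+-] → (-1.23297, -0.0604219, -0.3403)–(-0.8895, -0.8895, -0.3403)  len=0.8974
  (v24,v29,v20) [--+] → (-1.90881, -0.757931, -0.3403)–(-2.22273, 0, -0.3403)  len=0.8204
  (v20,v29,v25) [+-+] → (-1.90881, -0.757931, -0.3403)–(-1.57175, -1.57175, -0.3403)  len=0.8809
  (v27,v32,v28) [++-] → (-0.829078, -0.914531, -0.3403)–(-0.8895, -0.8895, -0.3403)  len=0.0654
  (v28,v32,v33) [-+-] → (-0.829078, -0.914531, -0.3403)–(0, -1.258, -0.3403)  len=0.8974
  (v29,v34,v25) [--+] → (-0.813819, -1.88567, -0.3403)–(-1.57175, -1.57175, -0.3403)  len=0.8204
  (v25,v34,v30) [+-+] → (-0.813819, -1.88567, -0.3403)–(0, -2.22273, -0.3403)  len=0.8809
  (v32,v37,v33) [++-] → (0.0604219, -1.23297, -0.3403)–(0, -1.258, -0.3403)  len=0.0654
  (v33,v37,v38) [-+-] → (0.0604219, -1.23297, -0.3403)–(0.8895, -0.8895, -0.3403)  len=0.8974
  (v34,v39,v30) [--+] → (0.757931, -1.90881, -0.3403)–(0, -2.22273, -0.3403)  len=0.8204
  (v30,v39,v35) [+-+] → (0.757931, -1.90881, -0.3403)–(1.57175, -1.57175, -0.3403)  len=0.8809
  (v37,v2,v38) [++-] → (0.914531, -0.829078, -0.3403)–(0.8895, -0.8895, -0.3403)  len=0.0654
  (v38,v2,v3) [-+-] → (0.914531, -0.829078, -0.3403)–(1.258, 0, -0.3403)  len=0.8974
  (v39,v4,v35) [--+] → (1.88567, -0.813819, -0.3403)–(1.57175, -1.57175, -0.3403)  len=0.8204
  (v35,v4,v0) [+-+] → (1.88567, -0.813819, -0.3403)–(2.22273, 0, -0.3403)  len=0.8809

Chained into 2 loop(s):
  loop 1: 16 segments, perimeter = 7.7025
  loop 2: 16 segments, perimeter = 13.6098
Total perimeter = 21.312


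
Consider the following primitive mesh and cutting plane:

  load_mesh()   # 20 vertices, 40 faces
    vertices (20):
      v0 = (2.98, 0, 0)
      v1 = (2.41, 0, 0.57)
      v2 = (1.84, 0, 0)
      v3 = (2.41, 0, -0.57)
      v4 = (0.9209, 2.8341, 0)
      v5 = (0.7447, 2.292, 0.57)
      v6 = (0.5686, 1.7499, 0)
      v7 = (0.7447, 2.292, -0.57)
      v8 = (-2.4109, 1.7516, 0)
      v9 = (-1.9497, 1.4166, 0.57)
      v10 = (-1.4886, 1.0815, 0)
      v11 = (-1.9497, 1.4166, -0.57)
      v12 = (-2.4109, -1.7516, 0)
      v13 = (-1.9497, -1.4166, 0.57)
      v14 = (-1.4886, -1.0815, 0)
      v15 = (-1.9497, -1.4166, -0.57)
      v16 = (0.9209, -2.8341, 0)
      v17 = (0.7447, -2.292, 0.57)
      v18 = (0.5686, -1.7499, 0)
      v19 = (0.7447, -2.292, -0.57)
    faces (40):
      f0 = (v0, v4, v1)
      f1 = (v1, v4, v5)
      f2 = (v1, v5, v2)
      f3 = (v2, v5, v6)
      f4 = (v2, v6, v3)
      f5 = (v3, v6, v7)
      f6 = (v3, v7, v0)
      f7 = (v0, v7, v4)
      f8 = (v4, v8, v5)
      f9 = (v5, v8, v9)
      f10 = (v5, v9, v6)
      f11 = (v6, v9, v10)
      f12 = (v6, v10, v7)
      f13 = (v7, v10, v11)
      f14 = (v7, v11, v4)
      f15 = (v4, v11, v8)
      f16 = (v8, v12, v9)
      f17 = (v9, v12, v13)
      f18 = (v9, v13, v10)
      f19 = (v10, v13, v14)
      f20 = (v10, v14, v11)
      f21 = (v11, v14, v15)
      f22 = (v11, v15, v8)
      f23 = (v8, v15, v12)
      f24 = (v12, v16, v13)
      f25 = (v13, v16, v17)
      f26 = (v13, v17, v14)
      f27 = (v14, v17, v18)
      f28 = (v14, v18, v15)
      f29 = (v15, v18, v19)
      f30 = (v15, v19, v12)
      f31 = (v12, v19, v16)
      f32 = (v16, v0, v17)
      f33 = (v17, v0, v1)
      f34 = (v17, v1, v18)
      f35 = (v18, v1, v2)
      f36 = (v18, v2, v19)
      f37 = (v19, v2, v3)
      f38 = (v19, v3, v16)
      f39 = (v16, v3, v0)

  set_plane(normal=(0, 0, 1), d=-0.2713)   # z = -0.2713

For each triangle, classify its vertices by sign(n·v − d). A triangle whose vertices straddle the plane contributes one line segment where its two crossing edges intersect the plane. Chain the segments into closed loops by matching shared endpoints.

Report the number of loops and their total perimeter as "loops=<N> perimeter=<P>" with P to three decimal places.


loops=2 perimeter=28.331

Straddling triangles (20 of 40):
  (v2,v6,v3) [++-] → (1.44504, 0.917009, -0.2713)–(2.1113, 0, -0.2713)  len=1.1335
  (v3,v6,v7) [-+-] → (1.44504, 0.917009, -0.2713)–(0.652417, 2.00792, -0.2713)  len=1.3485
  (v3,v7,v0) [--+] → (1.91608, 1.09091, -0.2713)–(2.7087, 0, -0.2713)  len=1.3485
  (v0,v7,v4) [+-+] → (1.91608, 1.09091, -0.2713)–(0.837035, 2.57608, -0.2713)  len=1.8358
  (v6,v10,v7) [++-] → (-0.425628, 1.65766, -0.2713)–(0.652417, 2.00792, -0.2713)  len=1.1335
  (v7,v10,v11) [-+-] → (-0.425628, 1.65766, -0.2713)–(-1.70807, 1.241, -0.2713)  len=1.3484
  (v7,v11,v4) [--+] → (-0.445405, 2.15942, -0.2713)–(0.837035, 2.57608, -0.2713)  len=1.3484
  (v4,v11,v8) [+-+] → (-0.445405, 2.15942, -0.2713)–(-2.19138, 1.59215, -0.2713)  len=1.8358
  (v10,v14,v11) [++-] → (-1.70807, 0.107508, -0.2713)–(-1.70807, 1.241, -0.2713)  len=1.1335
  (v11,v14,v15) [-+-] → (-1.70807, 0.107508, -0.2713)–(-1.70807, -1.241, -0.2713)  len=1.3485
  (v11,v15,v8) [--+] → (-2.19138, 0.243648, -0.2713)–(-2.19138, 1.59215, -0.2713)  len=1.3485
  (v8,v15,v12) [+-+] → (-2.19138, 0.243648, -0.2713)–(-2.19138, -1.59215, -0.2713)  len=1.8358
  (v14,v18,v15) [++-] → (-0.630022, -1.59126, -0.2713)–(-1.70807, -1.241, -0.2713)  len=1.1335
  (v15,v18,v19) [-+-] → (-0.630022, -1.59126, -0.2713)–(0.652417, -2.00792, -0.2713)  len=1.3484
  (v15,v19,v12) [--+] → (-0.908945, -2.00881, -0.2713)–(-2.19138, -1.59215, -0.2713)  len=1.3484
  (v12,v19,v16) [+-+] → (-0.908945, -2.00881, -0.2713)–(0.837035, -2.57608, -0.2713)  len=1.8358
  (v18,v2,v19) [++-] → (1.31868, -1.09091, -0.2713)–(0.652417, -2.00792, -0.2713)  len=1.1335
  (v19,v2,v3) [-+-] → (1.31868, -1.09091, -0.2713)–(2.1113, 0, -0.2713)  len=1.3485
  (v19,v3,v16) [--+] → (1.62966, -1.48517, -0.2713)–(0.837035, -2.57608, -0.2713)  len=1.3485
  (v16,v3,v0) [+-+] → (1.62966, -1.48517, -0.2713)–(2.7087, 0, -0.2713)  len=1.8358

Chained into 2 loop(s):
  loop 1: 10 segments, perimeter = 12.4098
  loop 2: 10 segments, perimeter = 15.9213
Total perimeter = 28.331


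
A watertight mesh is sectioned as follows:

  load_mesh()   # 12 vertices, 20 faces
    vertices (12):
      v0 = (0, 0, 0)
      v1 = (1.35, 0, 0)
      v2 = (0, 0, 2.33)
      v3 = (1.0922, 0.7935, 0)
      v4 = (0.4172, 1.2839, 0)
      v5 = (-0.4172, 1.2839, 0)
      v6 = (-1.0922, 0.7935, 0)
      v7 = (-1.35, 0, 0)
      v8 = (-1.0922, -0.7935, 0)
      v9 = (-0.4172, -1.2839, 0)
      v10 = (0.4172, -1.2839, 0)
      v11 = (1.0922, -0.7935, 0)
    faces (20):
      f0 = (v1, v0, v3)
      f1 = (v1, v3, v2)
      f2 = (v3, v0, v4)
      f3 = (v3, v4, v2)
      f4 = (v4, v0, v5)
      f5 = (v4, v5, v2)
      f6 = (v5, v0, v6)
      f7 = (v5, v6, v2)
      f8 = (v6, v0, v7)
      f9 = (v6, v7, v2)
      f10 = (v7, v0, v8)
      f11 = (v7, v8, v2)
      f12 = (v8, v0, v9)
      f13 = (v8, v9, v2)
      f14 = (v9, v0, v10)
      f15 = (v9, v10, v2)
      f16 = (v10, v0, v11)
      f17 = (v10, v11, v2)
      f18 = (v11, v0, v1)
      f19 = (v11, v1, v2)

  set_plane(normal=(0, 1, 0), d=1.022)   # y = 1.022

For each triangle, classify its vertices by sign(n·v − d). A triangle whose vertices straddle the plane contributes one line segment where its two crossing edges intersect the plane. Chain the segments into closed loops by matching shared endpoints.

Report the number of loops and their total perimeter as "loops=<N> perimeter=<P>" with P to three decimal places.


Straddling triangles (6 of 20):
  (v3,v0,v4) [--+] → (0.332096, 1.022, 0)–(0.777686, 1.022, 0)  len=0.4456
  (v3,v4,v2) [-+-] → (0.777686, 1.022, 0)–(0.332096, 1.022, 0.475292)  len=0.6515
  (v4,v0,v5) [+-+] → (0.332096, 1.022, 0)–(-0.332096, 1.022, 0)  len=0.6642
  (v4,v5,v2) [++-] → (-0.332096, 1.022, 0.475292)–(0.332096, 1.022, 0.475292)  len=0.6642
  (v5,v0,v6) [+--] → (-0.332096, 1.022, 0)–(-0.777686, 1.022, 0)  len=0.4456
  (v5,v6,v2) [+--] → (-0.777686, 1.022, 0)–(-0.332096, 1.022, 0.475292)  len=0.6515

Chained into 1 loop(s):
  loop 1: 6 segments, perimeter = 3.5226
Total perimeter = 3.523

loops=1 perimeter=3.523


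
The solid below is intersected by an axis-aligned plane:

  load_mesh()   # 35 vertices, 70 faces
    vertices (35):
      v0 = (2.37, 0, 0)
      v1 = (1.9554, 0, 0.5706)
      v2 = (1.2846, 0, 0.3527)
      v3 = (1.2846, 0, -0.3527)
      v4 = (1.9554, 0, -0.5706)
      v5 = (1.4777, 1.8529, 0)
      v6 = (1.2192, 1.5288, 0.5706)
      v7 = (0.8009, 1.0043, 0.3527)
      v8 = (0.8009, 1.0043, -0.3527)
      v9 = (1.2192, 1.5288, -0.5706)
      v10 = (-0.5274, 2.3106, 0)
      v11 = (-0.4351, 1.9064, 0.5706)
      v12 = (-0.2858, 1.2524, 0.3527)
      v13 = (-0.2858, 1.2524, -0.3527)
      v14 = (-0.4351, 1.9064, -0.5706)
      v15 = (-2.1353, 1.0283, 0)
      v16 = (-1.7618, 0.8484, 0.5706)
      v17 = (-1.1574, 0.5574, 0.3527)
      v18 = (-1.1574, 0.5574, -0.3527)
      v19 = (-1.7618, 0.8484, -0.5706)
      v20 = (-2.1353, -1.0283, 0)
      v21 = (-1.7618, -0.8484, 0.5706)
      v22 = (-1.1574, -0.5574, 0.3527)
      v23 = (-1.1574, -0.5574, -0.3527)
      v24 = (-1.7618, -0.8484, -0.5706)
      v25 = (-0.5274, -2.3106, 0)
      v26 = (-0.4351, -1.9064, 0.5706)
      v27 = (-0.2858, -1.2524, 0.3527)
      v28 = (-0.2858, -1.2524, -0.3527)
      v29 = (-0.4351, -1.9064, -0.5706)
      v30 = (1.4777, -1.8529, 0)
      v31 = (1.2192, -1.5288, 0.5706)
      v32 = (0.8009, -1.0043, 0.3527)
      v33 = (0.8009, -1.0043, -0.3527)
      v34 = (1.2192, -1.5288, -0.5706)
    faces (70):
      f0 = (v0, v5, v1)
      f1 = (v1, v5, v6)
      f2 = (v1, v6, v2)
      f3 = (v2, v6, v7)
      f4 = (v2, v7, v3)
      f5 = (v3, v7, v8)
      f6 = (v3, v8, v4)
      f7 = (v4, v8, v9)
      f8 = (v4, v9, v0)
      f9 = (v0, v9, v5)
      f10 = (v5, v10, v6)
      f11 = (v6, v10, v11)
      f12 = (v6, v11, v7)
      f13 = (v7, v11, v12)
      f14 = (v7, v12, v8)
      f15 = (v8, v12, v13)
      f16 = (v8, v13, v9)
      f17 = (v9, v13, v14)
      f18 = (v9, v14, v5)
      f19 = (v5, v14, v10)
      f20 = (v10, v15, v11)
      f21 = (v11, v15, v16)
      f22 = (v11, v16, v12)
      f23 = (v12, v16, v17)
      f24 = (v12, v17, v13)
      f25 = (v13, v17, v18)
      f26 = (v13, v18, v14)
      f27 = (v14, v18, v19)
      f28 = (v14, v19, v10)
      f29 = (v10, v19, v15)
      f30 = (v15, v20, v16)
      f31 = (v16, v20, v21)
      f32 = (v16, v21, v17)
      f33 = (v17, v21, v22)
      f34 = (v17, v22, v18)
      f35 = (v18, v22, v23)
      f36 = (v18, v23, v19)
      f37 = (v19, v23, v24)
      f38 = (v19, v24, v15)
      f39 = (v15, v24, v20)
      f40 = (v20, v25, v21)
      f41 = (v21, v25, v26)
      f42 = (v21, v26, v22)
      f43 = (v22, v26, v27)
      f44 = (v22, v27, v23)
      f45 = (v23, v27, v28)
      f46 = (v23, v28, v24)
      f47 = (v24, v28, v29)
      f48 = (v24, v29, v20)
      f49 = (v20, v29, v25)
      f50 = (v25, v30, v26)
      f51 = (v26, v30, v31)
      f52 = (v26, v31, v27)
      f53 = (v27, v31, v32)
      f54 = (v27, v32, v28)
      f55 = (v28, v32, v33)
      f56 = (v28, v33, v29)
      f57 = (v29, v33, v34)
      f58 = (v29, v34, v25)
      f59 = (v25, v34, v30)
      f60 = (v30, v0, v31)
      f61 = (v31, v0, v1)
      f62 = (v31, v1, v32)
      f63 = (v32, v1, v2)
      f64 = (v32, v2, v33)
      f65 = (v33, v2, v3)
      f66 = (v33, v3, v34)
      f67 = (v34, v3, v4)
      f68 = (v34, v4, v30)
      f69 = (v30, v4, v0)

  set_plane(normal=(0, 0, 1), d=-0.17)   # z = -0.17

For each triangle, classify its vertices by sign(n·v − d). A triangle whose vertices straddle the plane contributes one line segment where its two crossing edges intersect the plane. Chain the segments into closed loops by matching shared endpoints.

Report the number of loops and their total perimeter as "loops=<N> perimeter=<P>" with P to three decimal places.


loops=2 perimeter=21.449

Straddling triangles (28 of 70):
  (v2,v7,v3) [++-] → (1.15932, 0.260116, -0.17)–(1.2846, 0, -0.17)  len=0.2887
  (v3,v7,v8) [-+-] → (1.15932, 0.260116, -0.17)–(0.8009, 1.0043, -0.17)  len=0.8260
  (v4,v9,v0) [--+] → (2.02714, 0.455478, -0.17)–(2.24648, 0, -0.17)  len=0.5055
  (v0,v9,v5) [+-+] → (2.02714, 0.455478, -0.17)–(1.40068, 1.75634, -0.17)  len=1.4438
  (v7,v12,v8) [++-] → (0.519443, 1.06856, -0.17)–(0.8009, 1.0043, -0.17)  len=0.2887
  (v8,v12,v13) [-+-] → (0.519443, 1.06856, -0.17)–(-0.2858, 1.2524, -0.17)  len=0.8260
  (v9,v14,v5) [--+] → (0.907816, 1.86884, -0.17)–(1.40068, 1.75634, -0.17)  len=0.5055
  (v5,v14,v10) [+-+] → (0.907816, 1.86884, -0.17)–(-0.499901, 2.19018, -0.17)  len=1.4439
  (v12,v17,v13) [++-] → (-0.511546, 1.07239, -0.17)–(-0.2858, 1.2524, -0.17)  len=0.2887
  (v13,v17,v18) [-+-] → (-0.511546, 1.07239, -0.17)–(-1.1574, 0.5574, -0.17)  len=0.8260
  (v14,v19,v10) [--+] → (-0.895167, 1.87496, -0.17)–(-0.499901, 2.19018, -0.17)  len=0.5056
  (v10,v19,v15) [+-+] → (-0.895167, 1.87496, -0.17)–(-2.02402, 0.974702, -0.17)  len=1.4439
  (v17,v22,v18) [++-] → (-1.1574, 0.268665, -0.17)–(-1.1574, 0.5574, -0.17)  len=0.2887
  (v18,v22,v23) [-+-] → (-1.1574, 0.268665, -0.17)–(-1.1574, -0.5574, -0.17)  len=0.8261
  (v19,v24,v15) [--+] → (-2.02402, 0.469171, -0.17)–(-2.02402, 0.974702, -0.17)  len=0.5055
  (v15,v24,v20) [+-+] → (-2.02402, 0.469171, -0.17)–(-2.02402, -0.974702, -0.17)  len=1.4439
  (v22,v27,v23) [++-] → (-0.931654, -0.737406, -0.17)–(-1.1574, -0.5574, -0.17)  len=0.2887
  (v23,v27,v28) [-+-] → (-0.931654, -0.737406, -0.17)–(-0.2858, -1.2524, -0.17)  len=0.8260
  (v24,v29,v20) [--+] → (-1.62876, -1.28991, -0.17)–(-2.02402, -0.974702, -0.17)  len=0.5056
  (v20,v29,v25) [+-+] → (-1.62876, -1.28991, -0.17)–(-0.499901, -2.19018, -0.17)  len=1.4439
  (v27,v32,v28) [++-] → (-0.00434254, -1.18814, -0.17)–(-0.2858, -1.2524, -0.17)  len=0.2887
  (v28,v32,v33) [-+-] → (-0.00434254, -1.18814, -0.17)–(0.8009, -1.0043, -0.17)  len=0.8260
  (v29,v34,v25) [--+] → (-0.00703197, -2.07768, -0.17)–(-0.499901, -2.19018, -0.17)  len=0.5055
  (v25,v34,v30) [+-+] → (-0.00703197, -2.07768, -0.17)–(1.40068, -1.75634, -0.17)  len=1.4439
  (v32,v2,v33) [++-] → (0.926179, -0.744184, -0.17)–(0.8009, -1.0043, -0.17)  len=0.2887
  (v33,v2,v3) [-+-] → (0.926179, -0.744184, -0.17)–(1.2846, 0, -0.17)  len=0.8260
  (v34,v4,v30) [--+] → (1.62002, -1.30086, -0.17)–(1.40068, -1.75634, -0.17)  len=0.5055
  (v30,v4,v0) [+-+] → (1.62002, -1.30086, -0.17)–(2.24648, 0, -0.17)  len=1.4438

Chained into 2 loop(s):
  loop 1: 14 segments, perimeter = 7.8031
  loop 2: 14 segments, perimeter = 13.6460
Total perimeter = 21.449


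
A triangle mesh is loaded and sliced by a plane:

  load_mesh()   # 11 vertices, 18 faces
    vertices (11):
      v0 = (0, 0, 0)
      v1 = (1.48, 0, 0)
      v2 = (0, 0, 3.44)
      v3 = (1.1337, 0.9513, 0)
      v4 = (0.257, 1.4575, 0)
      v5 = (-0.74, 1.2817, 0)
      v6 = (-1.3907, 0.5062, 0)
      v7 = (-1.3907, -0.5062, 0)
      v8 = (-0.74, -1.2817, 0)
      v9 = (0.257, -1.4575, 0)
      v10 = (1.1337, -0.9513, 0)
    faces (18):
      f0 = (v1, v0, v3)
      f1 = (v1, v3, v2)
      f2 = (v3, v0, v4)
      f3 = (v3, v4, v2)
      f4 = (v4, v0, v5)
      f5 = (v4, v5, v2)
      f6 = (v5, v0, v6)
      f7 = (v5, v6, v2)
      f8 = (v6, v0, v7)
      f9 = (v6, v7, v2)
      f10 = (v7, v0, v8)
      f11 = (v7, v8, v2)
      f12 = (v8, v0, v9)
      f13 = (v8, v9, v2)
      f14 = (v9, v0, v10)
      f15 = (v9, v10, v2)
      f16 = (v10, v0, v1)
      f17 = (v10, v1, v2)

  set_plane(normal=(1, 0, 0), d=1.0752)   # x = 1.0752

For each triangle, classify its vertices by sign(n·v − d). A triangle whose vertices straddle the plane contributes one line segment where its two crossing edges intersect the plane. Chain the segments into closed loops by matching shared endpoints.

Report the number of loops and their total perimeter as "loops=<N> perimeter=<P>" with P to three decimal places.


loops=1 perimeter=4.726

Straddling triangles (8 of 18):
  (v1,v0,v3) [+-+] → (1.0752, 0, 0)–(1.0752, 0.902212, 0)  len=0.9022
  (v1,v3,v2) [++-] → (1.0752, 0.902212, 0.177507)–(1.0752, 0, 0.940886)  len=1.1818
  (v3,v0,v4) [+--] → (1.0752, 0.902212, 0)–(1.0752, 0.985077, 0)  len=0.0829
  (v3,v4,v2) [+--] → (1.0752, 0.985077, 0)–(1.0752, 0.902212, 0.177507)  len=0.1959
  (v9,v0,v10) [--+] → (1.0752, -0.902212, 0)–(1.0752, -0.985077, 0)  len=0.0829
  (v9,v10,v2) [-+-] → (1.0752, -0.985077, 0)–(1.0752, -0.902212, 0.177507)  len=0.1959
  (v10,v0,v1) [+-+] → (1.0752, -0.902212, 0)–(1.0752, 0, 0)  len=0.9022
  (v10,v1,v2) [++-] → (1.0752, 0, 0.940886)–(1.0752, -0.902212, 0.177507)  len=1.1818

Chained into 1 loop(s):
  loop 1: 8 segments, perimeter = 4.7256
Total perimeter = 4.726


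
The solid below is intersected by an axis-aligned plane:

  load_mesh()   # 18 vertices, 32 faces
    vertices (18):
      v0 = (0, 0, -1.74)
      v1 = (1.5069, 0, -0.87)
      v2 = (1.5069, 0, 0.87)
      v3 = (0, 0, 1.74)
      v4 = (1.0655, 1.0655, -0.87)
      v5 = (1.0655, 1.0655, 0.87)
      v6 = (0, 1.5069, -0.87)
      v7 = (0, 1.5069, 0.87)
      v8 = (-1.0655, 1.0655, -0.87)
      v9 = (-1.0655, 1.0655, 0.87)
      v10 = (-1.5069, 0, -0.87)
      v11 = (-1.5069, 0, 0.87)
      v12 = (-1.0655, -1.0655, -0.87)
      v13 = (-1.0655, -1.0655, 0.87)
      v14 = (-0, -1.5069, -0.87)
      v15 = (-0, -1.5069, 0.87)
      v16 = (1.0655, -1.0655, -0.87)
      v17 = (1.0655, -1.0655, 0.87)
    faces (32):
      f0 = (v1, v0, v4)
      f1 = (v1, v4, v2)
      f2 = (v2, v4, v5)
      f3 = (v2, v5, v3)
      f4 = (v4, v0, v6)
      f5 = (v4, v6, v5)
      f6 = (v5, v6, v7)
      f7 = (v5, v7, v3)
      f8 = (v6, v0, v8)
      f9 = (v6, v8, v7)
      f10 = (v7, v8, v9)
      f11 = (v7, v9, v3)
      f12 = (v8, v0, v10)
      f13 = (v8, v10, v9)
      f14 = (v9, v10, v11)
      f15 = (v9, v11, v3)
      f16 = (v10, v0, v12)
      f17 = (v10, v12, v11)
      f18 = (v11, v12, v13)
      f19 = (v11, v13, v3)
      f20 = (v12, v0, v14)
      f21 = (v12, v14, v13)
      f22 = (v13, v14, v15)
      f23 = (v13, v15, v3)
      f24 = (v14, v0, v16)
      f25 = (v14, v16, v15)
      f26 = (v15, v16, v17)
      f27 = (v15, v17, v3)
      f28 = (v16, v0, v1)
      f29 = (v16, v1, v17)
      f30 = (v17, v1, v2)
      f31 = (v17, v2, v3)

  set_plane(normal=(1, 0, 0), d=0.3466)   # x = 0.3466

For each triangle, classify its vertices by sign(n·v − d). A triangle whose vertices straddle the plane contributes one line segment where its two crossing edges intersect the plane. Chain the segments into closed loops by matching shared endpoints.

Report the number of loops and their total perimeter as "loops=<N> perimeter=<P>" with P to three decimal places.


Straddling triangles (12 of 32):
  (v1,v0,v4) [+-+] → (0.3466, 0, -1.53989)–(0.3466, 0.3466, -1.45699)  len=0.3564
  (v2,v5,v3) [++-] → (0.3466, 0.3466, 1.45699)–(0.3466, 0, 1.53989)  len=0.3564
  (v4,v0,v6) [+--] → (0.3466, 0.3466, -1.45699)–(0.3466, 1.36332, -0.87)  len=1.1740
  (v4,v6,v5) [+-+] → (0.3466, 1.36332, -0.87)–(0.3466, 1.36332, -0.30399)  len=0.5660
  (v5,v6,v7) [+--] → (0.3466, 1.36332, -0.30399)–(0.3466, 1.36332, 0.87)  len=1.1740
  (v5,v7,v3) [+--] → (0.3466, 1.36332, 0.87)–(0.3466, 0.3466, 1.45699)  len=1.1740
  (v14,v0,v16) [--+] → (0.3466, -0.3466, -1.45699)–(0.3466, -1.36332, -0.87)  len=1.1740
  (v14,v16,v15) [-+-] → (0.3466, -1.36332, -0.87)–(0.3466, -1.36332, 0.30399)  len=1.1740
  (v15,v16,v17) [-++] → (0.3466, -1.36332, 0.30399)–(0.3466, -1.36332, 0.87)  len=0.5660
  (v15,v17,v3) [-+-] → (0.3466, -1.36332, 0.87)–(0.3466, -0.3466, 1.45699)  len=1.1740
  (v16,v0,v1) [+-+] → (0.3466, -0.3466, -1.45699)–(0.3466, 0, -1.53989)  len=0.3564
  (v17,v2,v3) [++-] → (0.3466, 0, 1.53989)–(0.3466, -0.3466, 1.45699)  len=0.3564

Chained into 1 loop(s):
  loop 1: 12 segments, perimeter = 9.6015
Total perimeter = 9.601

loops=1 perimeter=9.601
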